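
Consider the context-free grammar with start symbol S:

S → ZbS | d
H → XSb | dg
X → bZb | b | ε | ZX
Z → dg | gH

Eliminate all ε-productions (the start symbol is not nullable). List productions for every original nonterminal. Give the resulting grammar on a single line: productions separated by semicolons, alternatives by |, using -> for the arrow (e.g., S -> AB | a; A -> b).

S -> d | ZbS; H -> Sb | dg | XSb; X -> Z | b | ZX | bZb; Z -> dg | gH

Nullable set: {X}.
H -> XSb: X nullable, giving Sb | XSb.
Drop X -> ε.
X -> ZX: X nullable, giving Z | ZX.
Unchanged (no nullable symbols): S -> ZbS; S -> d; H -> dg; X -> b; X -> bZb; Z -> dg; Z -> gH.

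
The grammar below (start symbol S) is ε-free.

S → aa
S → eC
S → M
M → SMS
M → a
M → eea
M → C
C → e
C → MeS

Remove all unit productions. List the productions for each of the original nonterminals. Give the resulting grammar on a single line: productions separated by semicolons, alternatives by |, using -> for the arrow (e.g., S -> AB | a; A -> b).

S -> a | e | aa | eC | MeS | SMS | eea; C -> e | MeS; M -> a | e | MeS | SMS | eea

Unit productions: M->C, S->M.
Unit pairs (A ⇒* B via units): (M,C), (S,C), (S,M).
S: inherits non-unit rules of {C, M, S} → MeS | SMS | a | aa | e | eC | eea.
C: inherits non-unit rules of {C} → MeS | e.
M: inherits non-unit rules of {C, M} → MeS | SMS | a | e | eea.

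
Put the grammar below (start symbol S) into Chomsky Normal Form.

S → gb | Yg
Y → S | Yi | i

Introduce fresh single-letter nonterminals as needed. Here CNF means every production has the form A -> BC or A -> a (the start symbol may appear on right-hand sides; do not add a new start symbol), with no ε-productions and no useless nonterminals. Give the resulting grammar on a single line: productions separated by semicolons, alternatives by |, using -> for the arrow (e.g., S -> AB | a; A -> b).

S -> AB | YA; A -> g; B -> b; C -> i; Y -> i | AB | YA | YC

No ε-productions.
After unit-elimination: S -> Yg | gb; Y -> i | Yg | Yi | gb.
TERM: introduce B -> b, A -> g, C -> i and substitute in every rule of length ≥2.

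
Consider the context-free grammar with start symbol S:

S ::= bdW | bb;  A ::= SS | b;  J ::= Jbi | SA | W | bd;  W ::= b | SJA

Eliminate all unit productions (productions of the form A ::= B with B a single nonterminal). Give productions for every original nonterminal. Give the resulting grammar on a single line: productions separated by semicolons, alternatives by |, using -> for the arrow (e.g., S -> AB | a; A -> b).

Unit productions: J->W.
Unit pairs (A ⇒* B via units): (J,W).
S: inherits non-unit rules of {S} → bb | bdW.
A: inherits non-unit rules of {A} → SS | b.
J: inherits non-unit rules of {J, W} → Jbi | SA | SJA | b | bd.
W: inherits non-unit rules of {W} → SJA | b.

S -> bb | bdW; A -> b | SS; J -> b | SA | bd | Jbi | SJA; W -> b | SJA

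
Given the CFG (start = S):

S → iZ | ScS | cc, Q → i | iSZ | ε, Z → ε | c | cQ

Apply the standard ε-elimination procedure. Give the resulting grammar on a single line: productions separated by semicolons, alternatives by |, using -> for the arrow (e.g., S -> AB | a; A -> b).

S -> i | cc | iZ | ScS; Q -> i | iS | iSZ; Z -> c | cQ

Nullable set: {Q, Z}.
S -> iZ: Z nullable, giving i | iZ.
Drop Q -> ε.
Q -> iSZ: Z nullable, giving iS | iSZ.
Drop Z -> ε.
Z -> cQ: Q nullable, giving c | cQ.
Unchanged (no nullable symbols): S -> ScS; S -> cc; Q -> i; Z -> c.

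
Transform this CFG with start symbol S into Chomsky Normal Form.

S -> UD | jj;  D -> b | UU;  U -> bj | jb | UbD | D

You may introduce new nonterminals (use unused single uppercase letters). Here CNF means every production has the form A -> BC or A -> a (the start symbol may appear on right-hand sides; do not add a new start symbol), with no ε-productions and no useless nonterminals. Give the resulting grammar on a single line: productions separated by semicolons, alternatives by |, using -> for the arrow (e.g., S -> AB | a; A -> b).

S -> AA | UD; A -> j; B -> b; C -> BD; D -> b | UU; U -> b | AB | BA | UC | UU

No ε-productions.
After unit-elimination: S -> UD | jj; D -> b | UU; U -> b | UU | bj | jb | UbD.
TERM: introduce B -> b, A -> j and substitute in every rule of length ≥2.
BIN: U -> UBD becomes U -> UC, C -> BD.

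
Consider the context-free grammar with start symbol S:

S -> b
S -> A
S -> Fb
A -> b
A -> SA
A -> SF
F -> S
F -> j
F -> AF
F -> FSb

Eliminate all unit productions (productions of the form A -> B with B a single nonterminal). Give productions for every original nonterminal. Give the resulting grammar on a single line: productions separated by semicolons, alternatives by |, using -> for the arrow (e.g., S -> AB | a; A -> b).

Unit productions: F->S, S->A.
Unit pairs (A ⇒* B via units): (F,A), (F,S), (S,A).
S: inherits non-unit rules of {A, S} → Fb | SA | SF | b.
A: inherits non-unit rules of {A} → SA | SF | b.
F: inherits non-unit rules of {A, F, S} → AF | FSb | Fb | SA | SF | b | j.

S -> b | Fb | SA | SF; A -> b | SA | SF; F -> b | j | AF | Fb | SA | SF | FSb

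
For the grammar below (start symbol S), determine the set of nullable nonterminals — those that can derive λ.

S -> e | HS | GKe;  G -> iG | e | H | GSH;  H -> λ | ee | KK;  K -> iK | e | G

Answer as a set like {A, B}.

{G, H, K}

Directly nullable (have an ε-rule): {H}.
G is nullable via G -> H (every symbol on the right is already known nullable).
K is nullable via K -> G (every symbol on the right is already known nullable).
Not nullable: S — each has a terminal in every rule's right-hand side or depends on a non-nullable symbol.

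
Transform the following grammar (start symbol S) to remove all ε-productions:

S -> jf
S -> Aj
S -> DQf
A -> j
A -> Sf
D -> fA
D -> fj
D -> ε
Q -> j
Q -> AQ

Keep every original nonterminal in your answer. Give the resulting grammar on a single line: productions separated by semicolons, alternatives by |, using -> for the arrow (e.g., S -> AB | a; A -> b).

Nullable set: {D}.
S -> DQf: D nullable, giving DQf | Qf.
Drop D -> ε.
Unchanged (no nullable symbols): S -> Aj; S -> jf; A -> Sf; A -> j; D -> fA; D -> fj; Q -> AQ; Q -> j.

S -> Aj | Qf | jf | DQf; A -> j | Sf; D -> fA | fj; Q -> j | AQ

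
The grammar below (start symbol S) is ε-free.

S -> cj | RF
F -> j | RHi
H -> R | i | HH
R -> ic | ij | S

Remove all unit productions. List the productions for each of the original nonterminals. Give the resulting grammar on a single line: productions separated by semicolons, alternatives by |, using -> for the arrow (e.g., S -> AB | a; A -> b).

S -> RF | cj; F -> j | RHi; H -> i | HH | RF | cj | ic | ij; R -> RF | cj | ic | ij

Unit productions: H->R, R->S.
Unit pairs (A ⇒* B via units): (H,R), (H,S), (R,S).
S: inherits non-unit rules of {S} → RF | cj.
F: inherits non-unit rules of {F} → RHi | j.
H: inherits non-unit rules of {H, R, S} → HH | RF | cj | i | ic | ij.
R: inherits non-unit rules of {R, S} → RF | cj | ic | ij.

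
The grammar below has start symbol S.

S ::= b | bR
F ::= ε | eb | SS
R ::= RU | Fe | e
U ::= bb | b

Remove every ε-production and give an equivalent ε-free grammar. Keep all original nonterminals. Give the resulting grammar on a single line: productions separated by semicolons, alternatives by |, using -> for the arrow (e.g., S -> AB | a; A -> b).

Nullable set: {F}.
Drop F -> ε.
R -> Fe: F nullable, giving Fe | e.
Unchanged (no nullable symbols): S -> b; S -> bR; F -> SS; F -> eb; R -> RU; R -> e; U -> b; U -> bb.

S -> b | bR; F -> SS | eb; R -> e | Fe | RU; U -> b | bb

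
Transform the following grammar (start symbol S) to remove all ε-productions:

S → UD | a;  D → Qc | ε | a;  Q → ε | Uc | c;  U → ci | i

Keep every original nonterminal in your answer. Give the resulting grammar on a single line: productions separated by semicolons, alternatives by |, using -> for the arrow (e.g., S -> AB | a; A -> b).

Nullable set: {D, Q}.
S -> UD: D nullable, giving U | UD.
Drop D -> ε.
D -> Qc: Q nullable, giving Qc | c.
Drop Q -> ε.
Unchanged (no nullable symbols): S -> a; D -> a; Q -> Uc; Q -> c; U -> ci; U -> i.

S -> U | a | UD; D -> a | c | Qc; Q -> c | Uc; U -> i | ci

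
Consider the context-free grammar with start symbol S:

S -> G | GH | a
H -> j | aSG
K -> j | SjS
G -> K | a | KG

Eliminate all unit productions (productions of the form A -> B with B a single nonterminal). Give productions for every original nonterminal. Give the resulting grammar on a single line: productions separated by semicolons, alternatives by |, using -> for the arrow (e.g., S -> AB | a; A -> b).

Unit productions: G->K, S->G.
Unit pairs (A ⇒* B via units): (G,K), (S,G), (S,K).
S: inherits non-unit rules of {G, K, S} → GH | KG | SjS | a | j.
G: inherits non-unit rules of {G, K} → KG | SjS | a | j.
H: inherits non-unit rules of {H} → aSG | j.
K: inherits non-unit rules of {K} → SjS | j.

S -> a | j | GH | KG | SjS; G -> a | j | KG | SjS; H -> j | aSG; K -> j | SjS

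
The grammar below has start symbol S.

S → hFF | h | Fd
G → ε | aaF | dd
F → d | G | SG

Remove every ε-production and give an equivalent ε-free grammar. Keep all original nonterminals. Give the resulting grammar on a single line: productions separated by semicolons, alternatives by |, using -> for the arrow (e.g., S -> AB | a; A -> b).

Nullable set: {F, G}.
S -> Fd: F nullable, giving Fd | d.
S -> hFF: F, F nullable, giving h | hF | hFF.
F -> G: G nullable, giving G.
F -> SG: G nullable, giving S | SG.
Drop G -> ε.
G -> aaF: F nullable, giving aa | aaF.
Unchanged (no nullable symbols): S -> h; F -> d; G -> dd.

S -> d | h | Fd | hF | hFF; F -> G | S | d | SG; G -> aa | dd | aaF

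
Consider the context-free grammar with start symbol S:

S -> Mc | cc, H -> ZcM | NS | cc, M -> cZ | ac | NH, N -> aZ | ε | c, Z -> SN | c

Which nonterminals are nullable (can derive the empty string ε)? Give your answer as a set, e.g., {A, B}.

Directly nullable (have an ε-rule): {N}.
Not nullable: H, M, S, Z — each has a terminal in every rule's right-hand side or depends on a non-nullable symbol.

{N}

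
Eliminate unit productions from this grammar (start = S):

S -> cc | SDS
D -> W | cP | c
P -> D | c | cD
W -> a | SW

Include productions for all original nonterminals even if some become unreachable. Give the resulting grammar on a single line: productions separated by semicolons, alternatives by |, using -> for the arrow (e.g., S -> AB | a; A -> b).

Unit productions: D->W, P->D.
Unit pairs (A ⇒* B via units): (D,W), (P,D), (P,W).
S: inherits non-unit rules of {S} → SDS | cc.
D: inherits non-unit rules of {D, W} → SW | a | c | cP.
P: inherits non-unit rules of {D, P, W} → SW | a | c | cD | cP.
W: inherits non-unit rules of {W} → SW | a.

S -> cc | SDS; D -> a | c | SW | cP; P -> a | c | SW | cD | cP; W -> a | SW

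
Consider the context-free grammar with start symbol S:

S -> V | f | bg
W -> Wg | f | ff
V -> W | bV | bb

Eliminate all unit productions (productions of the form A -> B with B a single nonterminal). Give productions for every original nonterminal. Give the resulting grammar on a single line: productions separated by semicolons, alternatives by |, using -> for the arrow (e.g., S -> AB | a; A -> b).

Unit productions: S->V, V->W.
Unit pairs (A ⇒* B via units): (S,V), (S,W), (V,W).
S: inherits non-unit rules of {S, V, W} → Wg | bV | bb | bg | f | ff.
V: inherits non-unit rules of {V, W} → Wg | bV | bb | f | ff.
W: inherits non-unit rules of {W} → Wg | f | ff.

S -> f | Wg | bV | bb | bg | ff; V -> f | Wg | bV | bb | ff; W -> f | Wg | ff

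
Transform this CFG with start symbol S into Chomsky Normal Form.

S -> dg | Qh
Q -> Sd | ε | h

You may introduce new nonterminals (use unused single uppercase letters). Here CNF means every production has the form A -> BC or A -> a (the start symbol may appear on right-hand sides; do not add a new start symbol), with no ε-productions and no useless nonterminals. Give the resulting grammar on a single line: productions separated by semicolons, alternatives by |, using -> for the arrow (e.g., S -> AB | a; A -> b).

Nullable: {Q}; after ε-elimination: S -> h | Qh | dg; Q -> h | Sd.
No unit productions to eliminate.
TERM: introduce A -> d, C -> g, B -> h and substitute in every rule of length ≥2.

S -> h | AC | QB; A -> d; B -> h; C -> g; Q -> h | SA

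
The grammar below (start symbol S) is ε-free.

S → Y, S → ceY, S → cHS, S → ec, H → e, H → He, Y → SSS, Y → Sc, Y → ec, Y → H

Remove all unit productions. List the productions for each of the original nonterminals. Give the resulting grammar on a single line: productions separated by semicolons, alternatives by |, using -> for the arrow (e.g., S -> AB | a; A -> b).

S -> e | He | Sc | ec | SSS | cHS | ceY; H -> e | He; Y -> e | He | Sc | ec | SSS

Unit productions: S->Y, Y->H.
Unit pairs (A ⇒* B via units): (S,H), (S,Y), (Y,H).
S: inherits non-unit rules of {H, S, Y} → He | SSS | Sc | cHS | ceY | e | ec.
H: inherits non-unit rules of {H} → He | e.
Y: inherits non-unit rules of {H, Y} → He | SSS | Sc | e | ec.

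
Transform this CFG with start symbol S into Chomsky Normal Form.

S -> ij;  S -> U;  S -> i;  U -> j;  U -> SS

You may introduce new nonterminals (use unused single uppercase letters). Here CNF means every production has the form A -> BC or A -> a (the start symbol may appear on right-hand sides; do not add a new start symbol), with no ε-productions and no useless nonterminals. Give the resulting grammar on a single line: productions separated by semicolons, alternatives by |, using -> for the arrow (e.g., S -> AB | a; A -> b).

No ε-productions.
After unit-elimination: S -> i | j | SS | ij; U -> j | SS.
TERM: introduce A -> i, B -> j and substitute in every rule of length ≥2.
Drop unreachable/unproductive: U.

S -> i | j | AB | SS; A -> i; B -> j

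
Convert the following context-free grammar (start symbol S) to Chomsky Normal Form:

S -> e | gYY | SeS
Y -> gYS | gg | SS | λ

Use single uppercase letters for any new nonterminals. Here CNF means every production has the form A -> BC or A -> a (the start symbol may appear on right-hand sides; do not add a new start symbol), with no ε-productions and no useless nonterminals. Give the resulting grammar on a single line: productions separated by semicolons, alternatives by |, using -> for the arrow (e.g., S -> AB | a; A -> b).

Nullable: {Y}; after ε-elimination: S -> e | g | gY | SeS | gYY; Y -> SS | gS | gg | gYS.
No unit productions to eliminate.
TERM: introduce A -> e, B -> g and substitute in every rule of length ≥2.
BIN: S -> BYY becomes S -> BC, C -> YY; S -> SAS becomes S -> SD, D -> AS; Y -> BYS becomes Y -> BE, E -> YS.

S -> e | g | BC | BY | SD; A -> e; B -> g; C -> YY; D -> AS; E -> YS; Y -> BB | BE | BS | SS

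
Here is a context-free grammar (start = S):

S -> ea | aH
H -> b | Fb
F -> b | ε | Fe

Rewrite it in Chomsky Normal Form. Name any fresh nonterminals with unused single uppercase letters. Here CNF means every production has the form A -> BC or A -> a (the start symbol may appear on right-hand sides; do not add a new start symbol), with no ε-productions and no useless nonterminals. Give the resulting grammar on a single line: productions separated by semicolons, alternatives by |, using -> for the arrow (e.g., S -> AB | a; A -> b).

S -> AC | CH; A -> e; B -> b; C -> a; F -> b | e | FA; H -> b | FB

Nullable: {F}; after ε-elimination: S -> aH | ea; F -> b | e | Fe; H -> b | Fb.
No unit productions to eliminate.
TERM: introduce C -> a, B -> b, A -> e and substitute in every rule of length ≥2.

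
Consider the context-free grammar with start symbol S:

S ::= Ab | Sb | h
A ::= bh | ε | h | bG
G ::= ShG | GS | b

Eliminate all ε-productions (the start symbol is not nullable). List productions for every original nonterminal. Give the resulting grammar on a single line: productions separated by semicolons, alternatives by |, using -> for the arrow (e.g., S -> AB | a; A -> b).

S -> b | h | Ab | Sb; A -> h | bG | bh; G -> b | GS | ShG

Nullable set: {A}.
S -> Ab: A nullable, giving Ab | b.
Drop A -> ε.
Unchanged (no nullable symbols): S -> Sb; S -> h; A -> bG; A -> bh; A -> h; G -> GS; G -> ShG; G -> b.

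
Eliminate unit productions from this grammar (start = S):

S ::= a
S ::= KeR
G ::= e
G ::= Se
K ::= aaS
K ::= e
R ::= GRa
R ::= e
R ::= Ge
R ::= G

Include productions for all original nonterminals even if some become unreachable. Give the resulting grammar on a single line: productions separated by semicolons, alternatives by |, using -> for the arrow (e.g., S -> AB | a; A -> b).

S -> a | KeR; G -> e | Se; K -> e | aaS; R -> e | Ge | Se | GRa

Unit productions: R->G.
Unit pairs (A ⇒* B via units): (R,G).
S: inherits non-unit rules of {S} → KeR | a.
G: inherits non-unit rules of {G} → Se | e.
K: inherits non-unit rules of {K} → aaS | e.
R: inherits non-unit rules of {G, R} → GRa | Ge | Se | e.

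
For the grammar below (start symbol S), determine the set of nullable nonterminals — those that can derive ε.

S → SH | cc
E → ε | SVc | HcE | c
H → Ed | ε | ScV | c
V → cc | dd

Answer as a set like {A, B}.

{E, H}

Directly nullable (have an ε-rule): {E, H}.
Not nullable: S, V — each has a terminal in every rule's right-hand side or depends on a non-nullable symbol.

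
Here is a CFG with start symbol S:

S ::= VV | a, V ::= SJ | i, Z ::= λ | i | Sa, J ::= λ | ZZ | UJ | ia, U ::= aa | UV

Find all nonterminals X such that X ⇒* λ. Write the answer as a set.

Directly nullable (have an ε-rule): {J, Z}.
Not nullable: S, U, V — each has a terminal in every rule's right-hand side or depends on a non-nullable symbol.

{J, Z}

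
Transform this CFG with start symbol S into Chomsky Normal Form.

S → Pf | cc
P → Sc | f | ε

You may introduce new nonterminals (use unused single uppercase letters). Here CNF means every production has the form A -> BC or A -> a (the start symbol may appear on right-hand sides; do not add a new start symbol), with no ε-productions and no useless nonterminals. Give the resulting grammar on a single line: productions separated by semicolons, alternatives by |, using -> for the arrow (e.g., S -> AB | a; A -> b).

S -> f | AA | PB; A -> c; B -> f; P -> f | SA

Nullable: {P}; after ε-elimination: S -> f | Pf | cc; P -> f | Sc.
No unit productions to eliminate.
TERM: introduce A -> c, B -> f and substitute in every rule of length ≥2.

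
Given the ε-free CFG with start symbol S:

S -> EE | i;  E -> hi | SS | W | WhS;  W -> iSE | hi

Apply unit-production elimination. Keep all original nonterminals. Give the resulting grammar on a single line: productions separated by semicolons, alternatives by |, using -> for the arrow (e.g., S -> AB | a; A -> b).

S -> i | EE; E -> SS | hi | WhS | iSE; W -> hi | iSE

Unit productions: E->W.
Unit pairs (A ⇒* B via units): (E,W).
S: inherits non-unit rules of {S} → EE | i.
E: inherits non-unit rules of {E, W} → SS | WhS | hi | iSE.
W: inherits non-unit rules of {W} → hi | iSE.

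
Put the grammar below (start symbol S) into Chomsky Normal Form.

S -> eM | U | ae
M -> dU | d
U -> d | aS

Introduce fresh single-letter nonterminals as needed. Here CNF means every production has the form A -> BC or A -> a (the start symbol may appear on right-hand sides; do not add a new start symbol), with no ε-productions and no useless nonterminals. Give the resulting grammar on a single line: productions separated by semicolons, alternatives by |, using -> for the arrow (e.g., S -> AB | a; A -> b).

No ε-productions.
After unit-elimination: S -> d | aS | ae | eM; M -> d | dU; U -> d | aS.
TERM: introduce B -> a, A -> d, C -> e and substitute in every rule of length ≥2.

S -> d | BC | BS | CM; A -> d; B -> a; C -> e; M -> d | AU; U -> d | BS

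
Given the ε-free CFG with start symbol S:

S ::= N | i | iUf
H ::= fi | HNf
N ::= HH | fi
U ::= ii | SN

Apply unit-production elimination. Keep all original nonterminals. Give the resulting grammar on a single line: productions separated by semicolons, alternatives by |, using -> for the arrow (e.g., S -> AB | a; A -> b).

S -> i | HH | fi | iUf; H -> fi | HNf; N -> HH | fi; U -> SN | ii

Unit productions: S->N.
Unit pairs (A ⇒* B via units): (S,N).
S: inherits non-unit rules of {N, S} → HH | fi | i | iUf.
H: inherits non-unit rules of {H} → HNf | fi.
N: inherits non-unit rules of {N} → HH | fi.
U: inherits non-unit rules of {U} → SN | ii.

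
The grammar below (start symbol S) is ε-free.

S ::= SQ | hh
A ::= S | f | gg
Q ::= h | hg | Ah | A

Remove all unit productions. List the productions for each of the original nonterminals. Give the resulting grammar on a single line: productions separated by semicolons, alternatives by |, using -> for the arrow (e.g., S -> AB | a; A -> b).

Unit productions: A->S, Q->A.
Unit pairs (A ⇒* B via units): (A,S), (Q,A), (Q,S).
S: inherits non-unit rules of {S} → SQ | hh.
A: inherits non-unit rules of {A, S} → SQ | f | gg | hh.
Q: inherits non-unit rules of {A, Q, S} → Ah | SQ | f | gg | h | hg | hh.

S -> SQ | hh; A -> f | SQ | gg | hh; Q -> f | h | Ah | SQ | gg | hg | hh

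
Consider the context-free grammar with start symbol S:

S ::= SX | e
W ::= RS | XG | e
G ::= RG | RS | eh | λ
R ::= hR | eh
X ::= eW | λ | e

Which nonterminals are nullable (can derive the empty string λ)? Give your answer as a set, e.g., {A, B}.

Directly nullable (have an ε-rule): {G, X}.
W is nullable via W -> XG (every symbol on the right is already known nullable).
Not nullable: R, S — each has a terminal in every rule's right-hand side or depends on a non-nullable symbol.

{G, W, X}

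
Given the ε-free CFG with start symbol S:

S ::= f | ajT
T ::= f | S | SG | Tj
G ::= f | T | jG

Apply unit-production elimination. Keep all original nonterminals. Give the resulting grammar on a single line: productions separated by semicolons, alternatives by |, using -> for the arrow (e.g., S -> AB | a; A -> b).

S -> f | ajT; G -> f | SG | Tj | jG | ajT; T -> f | SG | Tj | ajT

Unit productions: G->T, T->S.
Unit pairs (A ⇒* B via units): (G,S), (G,T), (T,S).
S: inherits non-unit rules of {S} → ajT | f.
G: inherits non-unit rules of {G, S, T} → SG | Tj | ajT | f | jG.
T: inherits non-unit rules of {S, T} → SG | Tj | ajT | f.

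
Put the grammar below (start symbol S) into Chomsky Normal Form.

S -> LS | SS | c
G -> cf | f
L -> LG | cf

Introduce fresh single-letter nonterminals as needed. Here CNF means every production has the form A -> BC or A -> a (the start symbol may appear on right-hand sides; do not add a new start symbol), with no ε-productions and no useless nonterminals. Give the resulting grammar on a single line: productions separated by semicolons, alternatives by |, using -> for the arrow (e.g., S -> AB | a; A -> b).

S -> c | LS | SS; A -> c; B -> f; G -> f | AB; L -> AB | LG

No ε-productions.
No unit productions to eliminate.
TERM: introduce A -> c, B -> f and substitute in every rule of length ≥2.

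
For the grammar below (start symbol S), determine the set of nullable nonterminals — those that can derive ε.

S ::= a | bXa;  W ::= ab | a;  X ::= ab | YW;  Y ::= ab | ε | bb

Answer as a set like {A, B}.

{Y}

Directly nullable (have an ε-rule): {Y}.
Not nullable: S, W, X — each has a terminal in every rule's right-hand side or depends on a non-nullable symbol.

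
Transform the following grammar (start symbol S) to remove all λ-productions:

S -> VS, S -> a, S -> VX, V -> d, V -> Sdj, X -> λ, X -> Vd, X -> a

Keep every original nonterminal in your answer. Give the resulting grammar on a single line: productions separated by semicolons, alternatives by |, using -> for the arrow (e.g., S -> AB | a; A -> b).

Nullable set: {X}.
S -> VX: X nullable, giving V | VX.
Drop X -> λ.
Unchanged (no nullable symbols): S -> VS; S -> a; V -> Sdj; V -> d; X -> Vd; X -> a.

S -> V | a | VS | VX; V -> d | Sdj; X -> a | Vd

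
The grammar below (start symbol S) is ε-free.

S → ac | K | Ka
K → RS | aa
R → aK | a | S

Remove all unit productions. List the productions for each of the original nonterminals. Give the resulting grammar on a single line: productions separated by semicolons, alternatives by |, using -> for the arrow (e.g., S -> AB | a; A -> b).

Unit productions: R->S, S->K.
Unit pairs (A ⇒* B via units): (R,K), (R,S), (S,K).
S: inherits non-unit rules of {K, S} → Ka | RS | aa | ac.
K: inherits non-unit rules of {K} → RS | aa.
R: inherits non-unit rules of {K, R, S} → Ka | RS | a | aK | aa | ac.

S -> Ka | RS | aa | ac; K -> RS | aa; R -> a | Ka | RS | aK | aa | ac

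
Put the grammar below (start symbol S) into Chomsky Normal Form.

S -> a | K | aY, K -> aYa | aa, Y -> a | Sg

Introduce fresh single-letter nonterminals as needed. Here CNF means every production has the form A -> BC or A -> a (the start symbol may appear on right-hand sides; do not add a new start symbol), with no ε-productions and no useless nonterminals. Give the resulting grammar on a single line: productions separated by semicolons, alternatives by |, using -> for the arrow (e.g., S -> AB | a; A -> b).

S -> a | AA | AD | AY; A -> a; B -> g; D -> YA; Y -> a | SB

No ε-productions.
After unit-elimination: S -> a | aY | aa | aYa; K -> aa | aYa; Y -> a | Sg.
TERM: introduce A -> a, B -> g and substitute in every rule of length ≥2.
BIN: K -> AYA becomes K -> AC, C -> YA; S -> AYA becomes S -> AD, D -> YA.
Drop unreachable/unproductive: K.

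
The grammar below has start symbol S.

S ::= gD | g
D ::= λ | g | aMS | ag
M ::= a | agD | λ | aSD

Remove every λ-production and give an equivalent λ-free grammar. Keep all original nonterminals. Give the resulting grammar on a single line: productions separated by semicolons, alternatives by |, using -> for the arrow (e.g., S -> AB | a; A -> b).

Nullable set: {D, M}.
S -> gD: D nullable, giving g | gD.
Drop D -> λ.
D -> aMS: M nullable, giving aMS | aS.
Drop M -> λ.
M -> aSD: D nullable, giving aS | aSD.
M -> agD: D nullable, giving ag | agD.
Unchanged (no nullable symbols): S -> g; D -> ag; D -> g; M -> a.

S -> g | gD; D -> g | aS | ag | aMS; M -> a | aS | ag | aSD | agD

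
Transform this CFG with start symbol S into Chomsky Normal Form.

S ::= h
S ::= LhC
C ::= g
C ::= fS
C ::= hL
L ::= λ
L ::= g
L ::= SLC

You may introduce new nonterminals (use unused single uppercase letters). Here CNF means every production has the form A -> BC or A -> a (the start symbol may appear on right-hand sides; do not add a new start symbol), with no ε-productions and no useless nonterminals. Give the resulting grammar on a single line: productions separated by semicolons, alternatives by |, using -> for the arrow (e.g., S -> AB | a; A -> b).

S -> h | BC | LE; A -> f; B -> h; C -> g | h | AS | BL; D -> LC; E -> BC; L -> g | SC | SD

Nullable: {L}; after ε-elimination: S -> h | hC | LhC; C -> g | h | fS | hL; L -> g | SC | SLC.
No unit productions to eliminate.
TERM: introduce A -> f, B -> h and substitute in every rule of length ≥2.
BIN: L -> SLC becomes L -> SD, D -> LC; S -> LBC becomes S -> LE, E -> BC.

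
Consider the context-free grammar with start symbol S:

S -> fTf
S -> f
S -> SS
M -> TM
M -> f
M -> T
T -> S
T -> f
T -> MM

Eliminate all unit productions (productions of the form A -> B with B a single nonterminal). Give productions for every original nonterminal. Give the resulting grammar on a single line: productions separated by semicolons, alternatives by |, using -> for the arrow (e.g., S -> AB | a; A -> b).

Unit productions: M->T, T->S.
Unit pairs (A ⇒* B via units): (M,S), (M,T), (T,S).
S: inherits non-unit rules of {S} → SS | f | fTf.
M: inherits non-unit rules of {M, S, T} → MM | SS | TM | f | fTf.
T: inherits non-unit rules of {S, T} → MM | SS | f | fTf.

S -> f | SS | fTf; M -> f | MM | SS | TM | fTf; T -> f | MM | SS | fTf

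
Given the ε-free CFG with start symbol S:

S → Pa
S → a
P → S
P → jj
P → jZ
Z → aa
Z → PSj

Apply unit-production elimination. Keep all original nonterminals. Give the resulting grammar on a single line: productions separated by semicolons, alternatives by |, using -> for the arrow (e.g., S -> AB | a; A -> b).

Unit productions: P->S.
Unit pairs (A ⇒* B via units): (P,S).
S: inherits non-unit rules of {S} → Pa | a.
P: inherits non-unit rules of {P, S} → Pa | a | jZ | jj.
Z: inherits non-unit rules of {Z} → PSj | aa.

S -> a | Pa; P -> a | Pa | jZ | jj; Z -> aa | PSj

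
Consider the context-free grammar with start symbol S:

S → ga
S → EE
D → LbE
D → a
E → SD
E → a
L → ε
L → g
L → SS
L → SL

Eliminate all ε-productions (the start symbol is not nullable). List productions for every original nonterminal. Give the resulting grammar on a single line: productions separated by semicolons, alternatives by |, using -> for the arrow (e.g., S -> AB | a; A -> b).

S -> EE | ga; D -> a | bE | LbE; E -> a | SD; L -> S | g | SL | SS

Nullable set: {L}.
D -> LbE: L nullable, giving LbE | bE.
Drop L -> ε.
L -> SL: L nullable, giving S | SL.
Unchanged (no nullable symbols): S -> EE; S -> ga; D -> a; E -> SD; E -> a; L -> SS; L -> g.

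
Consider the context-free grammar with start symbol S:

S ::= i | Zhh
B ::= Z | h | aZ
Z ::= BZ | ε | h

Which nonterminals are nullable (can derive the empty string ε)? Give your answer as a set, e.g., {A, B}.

Directly nullable (have an ε-rule): {Z}.
B is nullable via B -> Z (every symbol on the right is already known nullable).
Not nullable: S — each has a terminal in every rule's right-hand side or depends on a non-nullable symbol.

{B, Z}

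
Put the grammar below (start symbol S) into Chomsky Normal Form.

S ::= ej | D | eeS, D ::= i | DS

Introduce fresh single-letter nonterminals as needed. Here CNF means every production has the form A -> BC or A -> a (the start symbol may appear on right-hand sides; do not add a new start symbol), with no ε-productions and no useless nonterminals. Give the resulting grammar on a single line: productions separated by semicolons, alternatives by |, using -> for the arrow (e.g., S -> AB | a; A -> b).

S -> i | AB | AC | DS; A -> e; B -> j; C -> AS; D -> i | DS

No ε-productions.
After unit-elimination: S -> i | DS | ej | eeS; D -> i | DS.
TERM: introduce A -> e, B -> j and substitute in every rule of length ≥2.
BIN: S -> AAS becomes S -> AC, C -> AS.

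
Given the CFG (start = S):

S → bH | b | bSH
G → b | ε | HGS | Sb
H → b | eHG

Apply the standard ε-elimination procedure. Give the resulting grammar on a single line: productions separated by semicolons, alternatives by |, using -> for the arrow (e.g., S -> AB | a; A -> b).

S -> b | bH | bSH; G -> b | HS | Sb | HGS; H -> b | eH | eHG

Nullable set: {G}.
Drop G -> ε.
G -> HGS: G nullable, giving HGS | HS.
H -> eHG: G nullable, giving eH | eHG.
Unchanged (no nullable symbols): S -> b; S -> bH; S -> bSH; G -> Sb; G -> b; H -> b.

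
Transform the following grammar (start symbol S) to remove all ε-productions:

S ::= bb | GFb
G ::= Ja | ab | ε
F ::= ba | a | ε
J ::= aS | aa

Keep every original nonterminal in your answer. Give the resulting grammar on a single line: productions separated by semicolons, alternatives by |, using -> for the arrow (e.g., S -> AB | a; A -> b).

S -> b | Fb | Gb | bb | GFb; F -> a | ba; G -> Ja | ab; J -> aS | aa

Nullable set: {F, G}.
S -> GFb: G, F nullable, giving Fb | GFb | Gb | b.
Drop F -> ε.
Drop G -> ε.
Unchanged (no nullable symbols): S -> bb; F -> a; F -> ba; G -> Ja; G -> ab; J -> aS; J -> aa.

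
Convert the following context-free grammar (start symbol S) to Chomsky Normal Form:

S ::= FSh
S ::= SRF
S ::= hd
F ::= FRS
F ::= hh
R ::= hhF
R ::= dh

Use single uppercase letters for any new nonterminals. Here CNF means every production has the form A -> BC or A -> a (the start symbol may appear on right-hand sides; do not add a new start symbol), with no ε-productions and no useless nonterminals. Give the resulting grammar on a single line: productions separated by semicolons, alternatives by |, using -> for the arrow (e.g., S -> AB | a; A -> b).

S -> AB | FE | SG; A -> h; B -> d; C -> RS; D -> AF; E -> SA; F -> AA | FC; G -> RF; R -> AD | BA

No ε-productions.
No unit productions to eliminate.
TERM: introduce B -> d, A -> h and substitute in every rule of length ≥2.
BIN: F -> FRS becomes F -> FC, C -> RS; R -> AAF becomes R -> AD, D -> AF; S -> FSA becomes S -> FE, E -> SA; S -> SRF becomes S -> SG, G -> RF.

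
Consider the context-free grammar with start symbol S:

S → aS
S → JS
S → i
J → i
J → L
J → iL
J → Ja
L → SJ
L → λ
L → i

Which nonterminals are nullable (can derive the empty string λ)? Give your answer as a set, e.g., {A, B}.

Directly nullable (have an ε-rule): {L}.
J is nullable via J -> L (every symbol on the right is already known nullable).
Not nullable: S — each has a terminal in every rule's right-hand side or depends on a non-nullable symbol.

{J, L}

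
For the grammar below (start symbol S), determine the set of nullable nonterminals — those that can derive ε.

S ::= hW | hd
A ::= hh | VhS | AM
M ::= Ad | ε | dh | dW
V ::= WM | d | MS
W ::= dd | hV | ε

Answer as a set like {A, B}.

Directly nullable (have an ε-rule): {M, W}.
V is nullable via V -> WM (every symbol on the right is already known nullable).
Not nullable: A, S — each has a terminal in every rule's right-hand side or depends on a non-nullable symbol.

{M, V, W}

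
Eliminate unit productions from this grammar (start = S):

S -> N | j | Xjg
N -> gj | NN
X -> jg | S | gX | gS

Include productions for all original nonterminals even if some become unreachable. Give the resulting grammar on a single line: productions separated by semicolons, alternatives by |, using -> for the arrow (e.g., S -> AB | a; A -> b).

Unit productions: S->N, X->S.
Unit pairs (A ⇒* B via units): (S,N), (X,N), (X,S).
S: inherits non-unit rules of {N, S} → NN | Xjg | gj | j.
N: inherits non-unit rules of {N} → NN | gj.
X: inherits non-unit rules of {N, S, X} → NN | Xjg | gS | gX | gj | j | jg.

S -> j | NN | gj | Xjg; N -> NN | gj; X -> j | NN | gS | gX | gj | jg | Xjg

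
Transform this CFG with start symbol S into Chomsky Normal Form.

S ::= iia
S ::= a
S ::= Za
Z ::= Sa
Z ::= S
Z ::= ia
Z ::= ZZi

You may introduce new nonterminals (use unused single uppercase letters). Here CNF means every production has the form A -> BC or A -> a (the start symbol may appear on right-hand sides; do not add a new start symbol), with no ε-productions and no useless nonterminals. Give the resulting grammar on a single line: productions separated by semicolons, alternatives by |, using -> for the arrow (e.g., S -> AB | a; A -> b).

No ε-productions.
After unit-elimination: S -> a | Za | iia; Z -> a | Sa | Za | ia | ZZi | iia.
TERM: introduce A -> a, B -> i and substitute in every rule of length ≥2.
BIN: S -> BBA becomes S -> BC, C -> BA; Z -> BBA becomes Z -> BD, D -> BA; Z -> ZZB becomes Z -> ZE, E -> ZB.

S -> a | BC | ZA; A -> a; B -> i; C -> BA; D -> BA; E -> ZB; Z -> a | BA | BD | SA | ZA | ZE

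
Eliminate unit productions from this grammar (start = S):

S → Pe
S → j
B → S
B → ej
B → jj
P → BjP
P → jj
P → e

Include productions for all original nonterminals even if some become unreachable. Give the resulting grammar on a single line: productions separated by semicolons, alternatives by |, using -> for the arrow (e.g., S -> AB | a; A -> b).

Unit productions: B->S.
Unit pairs (A ⇒* B via units): (B,S).
S: inherits non-unit rules of {S} → Pe | j.
B: inherits non-unit rules of {B, S} → Pe | ej | j | jj.
P: inherits non-unit rules of {P} → BjP | e | jj.

S -> j | Pe; B -> j | Pe | ej | jj; P -> e | jj | BjP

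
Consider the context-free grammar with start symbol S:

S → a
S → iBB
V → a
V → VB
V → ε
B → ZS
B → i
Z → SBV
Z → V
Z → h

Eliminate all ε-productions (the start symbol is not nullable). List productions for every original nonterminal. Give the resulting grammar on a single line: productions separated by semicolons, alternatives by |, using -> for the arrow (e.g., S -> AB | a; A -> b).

S -> a | iBB; B -> S | i | ZS; V -> B | a | VB; Z -> V | h | SB | SBV

Nullable set: {V, Z}.
B -> ZS: Z nullable, giving S | ZS.
Drop V -> ε.
V -> VB: V nullable, giving B | VB.
Z -> SBV: V nullable, giving SB | SBV.
Z -> V: V nullable, giving V.
Unchanged (no nullable symbols): S -> a; S -> iBB; B -> i; V -> a; Z -> h.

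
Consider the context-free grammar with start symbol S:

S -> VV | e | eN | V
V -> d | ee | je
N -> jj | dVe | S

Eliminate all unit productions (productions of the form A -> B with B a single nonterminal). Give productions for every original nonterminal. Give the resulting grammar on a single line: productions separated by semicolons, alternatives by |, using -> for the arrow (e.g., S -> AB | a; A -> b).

S -> d | e | VV | eN | ee | je; N -> d | e | VV | eN | ee | je | jj | dVe; V -> d | ee | je

Unit productions: N->S, S->V.
Unit pairs (A ⇒* B via units): (N,S), (N,V), (S,V).
S: inherits non-unit rules of {S, V} → VV | d | e | eN | ee | je.
N: inherits non-unit rules of {N, S, V} → VV | d | dVe | e | eN | ee | je | jj.
V: inherits non-unit rules of {V} → d | ee | je.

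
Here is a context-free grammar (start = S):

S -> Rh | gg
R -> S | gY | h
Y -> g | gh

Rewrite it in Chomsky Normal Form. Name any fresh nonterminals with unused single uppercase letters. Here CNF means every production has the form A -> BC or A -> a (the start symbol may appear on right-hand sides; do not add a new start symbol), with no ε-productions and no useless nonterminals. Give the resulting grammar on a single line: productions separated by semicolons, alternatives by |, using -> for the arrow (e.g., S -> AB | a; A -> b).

S -> BB | RA; A -> h; B -> g; R -> h | BB | BY | RA; Y -> g | BA

No ε-productions.
After unit-elimination: S -> Rh | gg; R -> h | Rh | gY | gg; Y -> g | gh.
TERM: introduce B -> g, A -> h and substitute in every rule of length ≥2.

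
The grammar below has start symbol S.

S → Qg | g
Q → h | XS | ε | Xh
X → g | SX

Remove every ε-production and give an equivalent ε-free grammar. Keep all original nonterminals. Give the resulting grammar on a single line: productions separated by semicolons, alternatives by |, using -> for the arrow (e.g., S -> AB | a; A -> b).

Nullable set: {Q}.
S -> Qg: Q nullable, giving Qg | g.
Drop Q -> ε.
Unchanged (no nullable symbols): S -> g; Q -> XS; Q -> Xh; Q -> h; X -> SX; X -> g.

S -> g | Qg; Q -> h | XS | Xh; X -> g | SX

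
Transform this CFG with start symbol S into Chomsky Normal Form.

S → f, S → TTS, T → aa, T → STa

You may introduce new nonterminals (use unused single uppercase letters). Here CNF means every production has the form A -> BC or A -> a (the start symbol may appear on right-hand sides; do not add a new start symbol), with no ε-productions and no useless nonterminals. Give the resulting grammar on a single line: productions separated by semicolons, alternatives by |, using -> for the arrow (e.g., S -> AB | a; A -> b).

No ε-productions.
No unit productions to eliminate.
TERM: introduce A -> a and substitute in every rule of length ≥2.
BIN: S -> TTS becomes S -> TB, B -> TS; T -> STA becomes T -> SC, C -> TA.

S -> f | TB; A -> a; B -> TS; C -> TA; T -> AA | SC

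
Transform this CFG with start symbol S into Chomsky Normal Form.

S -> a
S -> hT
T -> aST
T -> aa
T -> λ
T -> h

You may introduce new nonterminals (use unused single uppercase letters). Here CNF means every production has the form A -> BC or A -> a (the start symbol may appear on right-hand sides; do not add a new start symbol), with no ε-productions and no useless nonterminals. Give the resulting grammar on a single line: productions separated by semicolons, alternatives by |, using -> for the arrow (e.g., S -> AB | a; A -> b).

Nullable: {T}; after ε-elimination: S -> a | h | hT; T -> h | aS | aa | aST.
No unit productions to eliminate.
TERM: introduce B -> a, A -> h and substitute in every rule of length ≥2.
BIN: T -> BST becomes T -> BC, C -> ST.

S -> a | h | AT; A -> h; B -> a; C -> ST; T -> h | BB | BC | BS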